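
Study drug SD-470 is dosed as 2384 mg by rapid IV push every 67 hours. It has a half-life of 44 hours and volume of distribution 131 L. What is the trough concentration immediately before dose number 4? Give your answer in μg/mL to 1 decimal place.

f = (1/2)^(τ/t½) = (1/2)^(67/44) ≈ 0.3480.
C₀ = D/Vd = 2384/131 ≈ 18.198 μg/mL.
Before the 4th dose, 3 doses have been given. Superposition: Cmin = C₀·(f + f² + … + f^3).
≈ 18.198 × (0.3480 + 0.1211 + 0.0421) ≈ 18.198 × 0.5112 ≈ 9.303 μg/mL.

9.3 μg/mL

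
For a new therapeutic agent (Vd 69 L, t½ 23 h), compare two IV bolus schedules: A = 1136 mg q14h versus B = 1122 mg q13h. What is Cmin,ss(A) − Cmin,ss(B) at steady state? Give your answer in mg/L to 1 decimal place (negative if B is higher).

-2.5 mg/L

Regimen A: f = (1/2)^(14/23) ≈ 0.6558; Cmin,ss = (1136/69)·f/(1−f) ≈ 31.368 mg/L.
Regimen B: f = (1/2)^(13/23) ≈ 0.6759; Cmin,ss = (1122/69)·f/(1−f) ≈ 33.912 mg/L.
Difference ≈ 31.368 − 33.912 ≈ -2.544 mg/L.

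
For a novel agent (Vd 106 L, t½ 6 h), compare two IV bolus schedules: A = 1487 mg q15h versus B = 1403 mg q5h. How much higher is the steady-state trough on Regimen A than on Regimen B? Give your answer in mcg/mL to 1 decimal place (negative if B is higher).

-13.9 mcg/mL

Regimen A: f = (1/2)^(15/6) ≈ 0.1768; Cmin,ss = (1487/106)·f/(1−f) ≈ 3.013 mcg/mL.
Regimen B: f = (1/2)^(5/6) ≈ 0.5612; Cmin,ss = (1403/106)·f/(1−f) ≈ 16.928 mcg/mL.
Difference ≈ 3.013 − 16.928 ≈ -13.915 mcg/mL.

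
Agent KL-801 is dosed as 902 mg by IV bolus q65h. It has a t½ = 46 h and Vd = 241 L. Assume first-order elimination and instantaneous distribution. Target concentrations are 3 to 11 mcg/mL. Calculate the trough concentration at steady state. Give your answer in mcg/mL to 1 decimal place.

2.3 mcg/mL

k = ln2/t½ = ln2/46 ≈ 0.015068 h⁻¹; fraction remaining f = e^(−kτ) = e^(−0.015068×65) ≈ 0.3755.
Accumulation ratio R = 1/(1 − f) ≈ 1/0.6245 ≈ 1.6013.
Each bolus raises the concentration by D/Vd = 902/241 ≈ 3.743 mcg/mL.
Cmax,ss = C₀/(1 − f) ≈ 3.743/0.6245 ≈ 5.994 mcg/mL.
One interval later, Cmin,ss = Cmax,ss·e^(−kτ) ≈ 5.994 × 0.3755 ≈ 2.251 mcg/mL.
Trough 2.3 mcg/mL vs MEC 3 mcg/mL: subtherapeutic.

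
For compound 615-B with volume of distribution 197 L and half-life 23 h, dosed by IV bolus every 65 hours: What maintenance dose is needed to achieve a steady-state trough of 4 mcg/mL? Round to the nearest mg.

τ/t½ = 65/23 ≈ 2.8261, so f = (1/2)^(65/23) ≈ 0.141014.
Cmin,ss = (D/Vd)·f/(1−f), so D = Cmin,ss·Vd·(1−f)/f.
D = 4 × 197 × (1−f)/f ≈ 4 × 197 × 6.09149 ≈ 4800.09 mg.

4800 mg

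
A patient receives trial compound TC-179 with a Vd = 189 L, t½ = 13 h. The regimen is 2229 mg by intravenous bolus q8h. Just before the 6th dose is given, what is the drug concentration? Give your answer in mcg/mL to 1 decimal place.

f = (1/2)^(τ/t½) = (1/2)^(8/13) ≈ 0.6528.
C₀ = D/Vd = 2229/189 ≈ 11.794 mcg/mL.
Before the 6th dose, 5 doses have been given. Superposition: Cmin = C₀·(f + f² + … + f^5).
≈ 11.794 × (0.6528 + 0.4261 + 0.2782 + 0.1816 + 0.1185) ≈ 11.794 × 1.6572 ≈ 19.545 mcg/mL.

19.5 mcg/mL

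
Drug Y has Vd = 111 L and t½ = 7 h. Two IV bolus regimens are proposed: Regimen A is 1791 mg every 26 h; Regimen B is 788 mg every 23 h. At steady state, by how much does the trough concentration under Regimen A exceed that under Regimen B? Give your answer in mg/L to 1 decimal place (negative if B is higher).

0.5 mg/L

Regimen A: f = (1/2)^(26/7) ≈ 0.0762; Cmin,ss = (1791/111)·f/(1−f) ≈ 1.331 mg/L.
Regimen B: f = (1/2)^(23/7) ≈ 0.1025; Cmin,ss = (788/111)·f/(1−f) ≈ 0.811 mg/L.
Difference ≈ 1.331 − 0.811 ≈ 0.520 mg/L.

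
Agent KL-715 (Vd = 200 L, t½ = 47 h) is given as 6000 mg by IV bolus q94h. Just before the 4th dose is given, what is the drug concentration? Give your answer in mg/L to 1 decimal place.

9.8 mg/L

f = (1/2)^(τ/t½) = (1/2)^(94/47) ≈ 0.2500.
C₀ = D/Vd = 6000/200 ≈ 30.000 mg/L.
Before the 4th dose, 3 doses have been given. Superposition: Cmin = C₀·(f + f² + … + f^3).
≈ 30.000 × (0.2500 + 0.0625 + 0.0156) ≈ 30.000 × 0.3281 ≈ 9.843 mg/L.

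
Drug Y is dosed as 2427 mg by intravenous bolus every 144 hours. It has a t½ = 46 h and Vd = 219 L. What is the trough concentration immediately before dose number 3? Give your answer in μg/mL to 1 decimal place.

1.4 μg/mL

f = (1/2)^(τ/t½) = (1/2)^(144/46) ≈ 0.1142.
C₀ = D/Vd = 2427/219 ≈ 11.082 μg/mL.
Before the 3rd dose, 2 doses have been given. Superposition: Cmin = C₀·(f + f²).
≈ 11.082 × (0.1142 + 0.0130) ≈ 11.082 × 0.1272 ≈ 1.410 μg/mL.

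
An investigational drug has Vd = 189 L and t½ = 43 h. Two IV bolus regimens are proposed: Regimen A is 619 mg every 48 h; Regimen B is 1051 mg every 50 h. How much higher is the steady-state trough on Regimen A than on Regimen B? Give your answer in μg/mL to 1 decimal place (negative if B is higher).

-1.7 μg/mL

Regimen A: f = (1/2)^(48/43) ≈ 0.4613; Cmin,ss = (619/189)·f/(1−f) ≈ 2.805 μg/mL.
Regimen B: f = (1/2)^(50/43) ≈ 0.4466; Cmin,ss = (1051/189)·f/(1−f) ≈ 4.488 μg/mL.
Difference ≈ 2.805 − 4.488 ≈ -1.683 μg/mL.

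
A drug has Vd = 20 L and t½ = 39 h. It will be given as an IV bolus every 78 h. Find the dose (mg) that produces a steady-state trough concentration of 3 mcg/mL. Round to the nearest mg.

τ/t½ = 78/39 ≈ 2, so f = (1/2)^(78/39) ≈ 0.250000.
Cmin,ss = (D/Vd)·f/(1−f), so D = Cmin,ss·Vd·(1−f)/f.
D = 3 × 20 × (1−f)/f ≈ 3 × 20 × 3.00000 ≈ 180.00 mg.

180 mg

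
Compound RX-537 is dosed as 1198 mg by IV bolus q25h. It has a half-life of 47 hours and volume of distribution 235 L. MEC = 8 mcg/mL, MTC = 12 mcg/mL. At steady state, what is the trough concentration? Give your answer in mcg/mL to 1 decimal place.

k = ln2/t½ = ln2/47 ≈ 0.014748 h⁻¹; fraction remaining f = e^(−kτ) = e^(−0.014748×25) ≈ 0.6916.
Each bolus raises the concentration by D/Vd = 1198/235 ≈ 5.098 mcg/mL.
Steady-state trough Cmin,ss = C₀·f/(1−f) ≈ 5.098 × 0.6916/0.3084 ≈ 11.432 mcg/mL.
Trough 11.4 mcg/mL vs MEC 8 mcg/mL: adequate.

11.4 mcg/mL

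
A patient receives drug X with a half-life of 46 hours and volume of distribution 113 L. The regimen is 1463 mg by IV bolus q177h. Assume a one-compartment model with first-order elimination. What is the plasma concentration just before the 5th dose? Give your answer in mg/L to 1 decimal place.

f = (1/2)^(τ/t½) = (1/2)^(177/46) ≈ 0.0695.
C₀ = D/Vd = 1463/113 ≈ 12.947 mg/L.
Before the 5th dose, 4 doses have been given. Superposition: Cmin = C₀·(f + f² + … + f^4).
≈ 12.947 × (0.0695 + 0.0048 + 0.0003 + 0.0000) ≈ 12.947 × 0.0746 ≈ 0.966 mg/L.

1.0 mg/L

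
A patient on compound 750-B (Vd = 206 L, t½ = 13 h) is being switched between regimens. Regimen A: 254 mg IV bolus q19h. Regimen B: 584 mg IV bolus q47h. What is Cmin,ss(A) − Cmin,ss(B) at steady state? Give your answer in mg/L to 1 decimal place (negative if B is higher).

Regimen A: f = (1/2)^(19/13) ≈ 0.3631; Cmin,ss = (254/206)·f/(1−f) ≈ 0.703 mg/L.
Regimen B: f = (1/2)^(47/13) ≈ 0.0816; Cmin,ss = (584/206)·f/(1−f) ≈ 0.252 mg/L.
Difference ≈ 0.703 − 0.252 ≈ 0.451 mg/L.

0.5 mg/L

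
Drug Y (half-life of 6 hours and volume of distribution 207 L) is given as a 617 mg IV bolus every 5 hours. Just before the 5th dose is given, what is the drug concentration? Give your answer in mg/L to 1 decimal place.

f = (1/2)^(τ/t½) = (1/2)^(5/6) ≈ 0.5612.
C₀ = D/Vd = 617/207 ≈ 2.981 mg/L.
Before the 5th dose, 4 doses have been given. Superposition: Cmin = C₀·(f + f² + … + f^4).
≈ 2.981 × (0.5612 + 0.3149 + 0.1767 + 0.0992) ≈ 2.981 × 1.1520 ≈ 3.434 mg/L.

3.4 mg/L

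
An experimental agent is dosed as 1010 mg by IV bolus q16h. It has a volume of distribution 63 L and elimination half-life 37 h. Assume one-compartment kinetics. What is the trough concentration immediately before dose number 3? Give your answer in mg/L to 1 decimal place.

f = (1/2)^(τ/t½) = (1/2)^(16/37) ≈ 0.7410.
C₀ = D/Vd = 1010/63 ≈ 16.032 mg/L.
Before the 3rd dose, 2 doses have been given. Superposition: Cmin = C₀·(f + f²).
≈ 16.032 × (0.7410 + 0.5491) ≈ 16.032 × 1.2901 ≈ 20.683 mg/L.

20.7 mg/L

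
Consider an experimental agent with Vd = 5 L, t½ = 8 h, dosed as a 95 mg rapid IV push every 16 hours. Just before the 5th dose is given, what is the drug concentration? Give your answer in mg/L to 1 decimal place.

f = (1/2)^(τ/t½) = (1/2)^(16/8) ≈ 0.2500.
C₀ = D/Vd = 95/5 ≈ 19.000 mg/L.
Before the 5th dose, 4 doses have been given. Superposition: Cmin = C₀·(f + f² + … + f^4).
≈ 19.000 × (0.2500 + 0.0625 + 0.0156 + 0.0039) ≈ 19.000 × 0.3320 ≈ 6.308 mg/L.

6.3 mg/L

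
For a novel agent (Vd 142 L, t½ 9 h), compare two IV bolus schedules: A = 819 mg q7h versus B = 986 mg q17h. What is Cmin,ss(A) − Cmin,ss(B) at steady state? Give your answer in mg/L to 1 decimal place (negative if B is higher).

Regimen A: f = (1/2)^(7/9) ≈ 0.5833; Cmin,ss = (819/142)·f/(1−f) ≈ 8.074 mg/L.
Regimen B: f = (1/2)^(17/9) ≈ 0.2700; Cmin,ss = (986/142)·f/(1−f) ≈ 2.568 mg/L.
Difference ≈ 8.074 − 2.568 ≈ 5.506 mg/L.

5.5 mg/L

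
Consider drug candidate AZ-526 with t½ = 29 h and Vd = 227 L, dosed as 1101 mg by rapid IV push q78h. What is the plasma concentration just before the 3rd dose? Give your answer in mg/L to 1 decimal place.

0.9 mg/L

f = (1/2)^(τ/t½) = (1/2)^(78/29) ≈ 0.1550.
C₀ = D/Vd = 1101/227 ≈ 4.850 mg/L.
Before the 3rd dose, 2 doses have been given. Superposition: Cmin = C₀·(f + f²).
≈ 4.850 × (0.1550 + 0.0240) ≈ 4.850 × 0.1790 ≈ 0.868 mg/L.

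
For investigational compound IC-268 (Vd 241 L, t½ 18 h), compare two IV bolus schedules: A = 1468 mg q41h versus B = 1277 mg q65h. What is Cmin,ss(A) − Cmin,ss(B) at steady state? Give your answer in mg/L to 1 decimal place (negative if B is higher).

Regimen A: f = (1/2)^(41/18) ≈ 0.2062; Cmin,ss = (1468/241)·f/(1−f) ≈ 1.582 mg/L.
Regimen B: f = (1/2)^(65/18) ≈ 0.0818; Cmin,ss = (1277/241)·f/(1−f) ≈ 0.472 mg/L.
Difference ≈ 1.582 − 0.472 ≈ 1.110 mg/L.

1.1 mg/L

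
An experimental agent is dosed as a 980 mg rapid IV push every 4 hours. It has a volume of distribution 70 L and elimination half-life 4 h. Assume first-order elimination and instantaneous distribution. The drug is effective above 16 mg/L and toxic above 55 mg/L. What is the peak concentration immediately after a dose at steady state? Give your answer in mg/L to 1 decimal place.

τ = 4 h = 1 half-life, so f = (1/2)^1 = 0.5.
Accumulation ratio R = 1/(1 − f) = 1/0.5 = 2/1.
Single-dose peak C₀ = D/Vd = 980/70 = 14 mg/L.
Steady-state peak Cmax,ss = C₀·R = 14 × 2/1 ≈ 28.000 mg/L.
Peak 28.0 mg/L vs MTC 55 mg/L: below toxic threshold.

28.0 mg/L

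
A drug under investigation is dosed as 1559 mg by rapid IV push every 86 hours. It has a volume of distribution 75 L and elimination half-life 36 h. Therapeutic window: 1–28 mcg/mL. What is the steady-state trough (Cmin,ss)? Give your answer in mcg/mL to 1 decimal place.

τ/t½ = 86/36 ≈ 2.3889, so fraction remaining f = (1/2)^(86/36) ≈ 0.1909.
At steady state, accumulation factor R = 1/(1 − e^(−kτ)) ≈ 1.2359.
Each bolus raises the concentration by D/Vd = 1559/75 ≈ 20.787 mcg/mL.
Steady-state peak Cmax,ss = C₀·R ≈ 20.787 × 1.2359 ≈ 25.691 mcg/mL.
One interval later, Cmin,ss = Cmax,ss·e^(−kτ) ≈ 25.691 × 0.1909 ≈ 4.904 mcg/mL.
Trough 4.9 mcg/mL vs MEC 1 mcg/mL: adequate.

4.9 mcg/mL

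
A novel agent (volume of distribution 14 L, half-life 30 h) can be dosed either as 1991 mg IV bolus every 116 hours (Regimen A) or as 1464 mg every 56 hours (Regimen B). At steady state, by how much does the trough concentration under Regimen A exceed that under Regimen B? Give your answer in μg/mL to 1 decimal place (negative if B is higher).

Regimen A: f = (1/2)^(116/30) ≈ 0.0686; Cmin,ss = (1991/14)·f/(1−f) ≈ 10.474 μg/mL.
Regimen B: f = (1/2)^(56/30) ≈ 0.2742; Cmin,ss = (1464/14)·f/(1−f) ≈ 39.506 μg/mL.
Difference ≈ 10.474 − 39.506 ≈ -29.032 μg/mL.

-29.0 μg/mL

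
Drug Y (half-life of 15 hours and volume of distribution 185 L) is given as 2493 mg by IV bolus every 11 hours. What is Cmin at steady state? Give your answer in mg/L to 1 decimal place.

k = ln2/t½ = ln2/15 ≈ 0.046210 h⁻¹; fraction remaining f = e^(−kτ) = e^(−0.046210×11) ≈ 0.6015.
At steady state, accumulation factor R = 1/(1 − e^(−kτ)) ≈ 2.5094.
Single-dose peak C₀ = D/Vd = 2493/185 ≈ 13.476 mg/L.
Cmax,ss = C₀/(1 − f) ≈ 13.476/0.3985 ≈ 33.817 mg/L.
Steady-state trough Cmin,ss = Cmax,ss·f ≈ 33.817 × 0.6015 ≈ 20.341 mg/L.

20.3 mg/L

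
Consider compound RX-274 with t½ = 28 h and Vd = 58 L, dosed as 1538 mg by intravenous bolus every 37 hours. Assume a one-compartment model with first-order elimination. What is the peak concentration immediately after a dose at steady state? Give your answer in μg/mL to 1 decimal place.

Over one 37-h interval, 37/28 ≈ 1.3214 half-lives elapse, leaving f ≈ 0.4001 of each dose.
At steady state, accumulation factor R = 1/(1 − e^(−kτ)) ≈ 1.6669.
Single-dose peak C₀ = D/Vd = 1538/58 ≈ 26.517 μg/mL.
Steady-state peak Cmax,ss = C₀·R ≈ 26.517 × 1.6669 ≈ 44.201 μg/mL.

44.2 μg/mL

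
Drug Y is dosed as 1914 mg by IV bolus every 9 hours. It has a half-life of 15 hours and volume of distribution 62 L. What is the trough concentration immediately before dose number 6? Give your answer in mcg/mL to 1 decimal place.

52.4 mcg/mL

f = (1/2)^(τ/t½) = (1/2)^(9/15) ≈ 0.6598.
C₀ = D/Vd = 1914/62 ≈ 30.871 mcg/mL.
Before the 6th dose, 5 doses have been given. Superposition: Cmin = C₀·(f + f² + … + f^5).
≈ 30.871 × (0.6598 + 0.4353 + 0.2872 + 0.1895 + 0.1250) ≈ 30.871 × 1.6968 ≈ 52.382 mcg/mL.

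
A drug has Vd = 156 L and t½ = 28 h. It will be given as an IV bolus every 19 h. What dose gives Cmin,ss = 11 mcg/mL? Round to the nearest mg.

1031 mg

τ/t½ = 19/28 ≈ 0.67857, so f = (1/2)^(19/28) ≈ 0.624784.
Cmin,ss = (D/Vd)·f/(1−f), so D = Cmin,ss·Vd·(1−f)/f.
D = 11 × 156 × (1−f)/f ≈ 11 × 156 × 0.60055 ≈ 1030.54 mg.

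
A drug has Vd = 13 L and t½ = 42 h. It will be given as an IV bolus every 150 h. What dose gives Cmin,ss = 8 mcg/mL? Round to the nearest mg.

τ/t½ = 150/42 ≈ 3.5714, so f = (1/2)^(150/42) ≈ 0.084119.
Cmin,ss = (D/Vd)·f/(1−f), so D = Cmin,ss·Vd·(1−f)/f.
D = 8 × 13 × (1−f)/f ≈ 8 × 13 × 10.88792 ≈ 1132.34 mg.

1132 mg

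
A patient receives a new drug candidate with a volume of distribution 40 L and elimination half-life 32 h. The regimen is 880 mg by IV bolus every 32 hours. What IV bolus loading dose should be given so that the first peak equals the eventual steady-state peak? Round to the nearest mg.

f = (1/2)^(32/32) ≈ 0.500000; accumulation ratio R = 1/(1−f) ≈ 2.00000.
Loading dose to hit Cmax,ss on first dose: D_load = D_maint·R ≈ 880 × 2.00000 ≈ 1760.00 mg.

1760 mg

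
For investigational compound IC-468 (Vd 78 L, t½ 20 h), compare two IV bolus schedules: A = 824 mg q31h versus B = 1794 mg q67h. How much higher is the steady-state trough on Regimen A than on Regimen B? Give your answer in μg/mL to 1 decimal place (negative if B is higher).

3.0 μg/mL

Regimen A: f = (1/2)^(31/20) ≈ 0.3415; Cmin,ss = (824/78)·f/(1−f) ≈ 5.479 μg/mL.
Regimen B: f = (1/2)^(67/20) ≈ 0.0981; Cmin,ss = (1794/78)·f/(1−f) ≈ 2.502 μg/mL.
Difference ≈ 5.479 − 2.502 ≈ 2.977 μg/mL.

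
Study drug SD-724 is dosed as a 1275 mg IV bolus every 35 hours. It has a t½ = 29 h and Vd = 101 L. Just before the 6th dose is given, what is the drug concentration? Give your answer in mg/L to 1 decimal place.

f = (1/2)^(τ/t½) = (1/2)^(35/29) ≈ 0.4332.
C₀ = D/Vd = 1275/101 ≈ 12.624 mg/L.
Before the 6th dose, 5 doses have been given. Superposition: Cmin = C₀·(f + f² + … + f^5).
≈ 12.624 × (0.4332 + 0.1877 + 0.0813 + 0.0352 + 0.0153) ≈ 12.624 × 0.7527 ≈ 9.502 mg/L.

9.5 mg/L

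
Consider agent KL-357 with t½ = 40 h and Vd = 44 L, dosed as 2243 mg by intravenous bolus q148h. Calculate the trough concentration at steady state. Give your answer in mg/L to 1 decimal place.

k = ln2/t½ = ln2/40 ≈ 0.017329 h⁻¹; fraction remaining f = e^(−kτ) = e^(−0.017329×148) ≈ 0.0769.
Single-dose peak C₀ = D/Vd = 2243/44 ≈ 50.977 mg/L.
Steady-state trough Cmin,ss = C₀·f/(1−f) ≈ 50.977 × 0.0769/0.9231 ≈ 4.247 mg/L.

4.2 mg/L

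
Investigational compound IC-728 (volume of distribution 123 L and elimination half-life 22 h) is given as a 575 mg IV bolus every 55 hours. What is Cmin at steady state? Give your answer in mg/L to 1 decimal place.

1.0 mg/L

Over one 55-h interval, 55/22 ≈ 2.5 half-lives elapse, leaving f ≈ 0.1768 of each dose.
Accumulation ratio R = 1/(1 − f) ≈ 1/0.8232 ≈ 1.2148.
Single-dose peak C₀ = D/Vd = 575/123 ≈ 4.675 mg/L.
Steady-state peak Cmax,ss = C₀·R ≈ 4.675 × 1.2148 ≈ 5.679 mg/L.
Steady-state trough Cmin,ss = Cmax,ss·f ≈ 5.679 × 0.1768 ≈ 1.004 mg/L.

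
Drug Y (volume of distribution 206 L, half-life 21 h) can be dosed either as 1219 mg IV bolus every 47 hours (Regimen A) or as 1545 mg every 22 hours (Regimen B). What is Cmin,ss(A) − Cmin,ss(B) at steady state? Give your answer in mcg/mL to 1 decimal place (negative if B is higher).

Regimen A: f = (1/2)^(47/21) ≈ 0.2120; Cmin,ss = (1219/206)·f/(1−f) ≈ 1.592 mcg/mL.
Regimen B: f = (1/2)^(22/21) ≈ 0.4838; Cmin,ss = (1545/206)·f/(1−f) ≈ 7.029 mcg/mL.
Difference ≈ 1.592 − 7.029 ≈ -5.437 mcg/mL.

-5.4 mcg/mL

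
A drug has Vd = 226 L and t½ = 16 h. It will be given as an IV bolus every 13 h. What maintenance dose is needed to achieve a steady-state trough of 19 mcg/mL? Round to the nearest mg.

3247 mg

τ/t½ = 13/16 ≈ 0.8125, so f = (1/2)^(13/16) ≈ 0.569394.
Cmin,ss = (D/Vd)·f/(1−f), so D = Cmin,ss·Vd·(1−f)/f.
D = 19 × 226 × (1−f)/f ≈ 19 × 226 × 0.75625 ≈ 3247.34 mg.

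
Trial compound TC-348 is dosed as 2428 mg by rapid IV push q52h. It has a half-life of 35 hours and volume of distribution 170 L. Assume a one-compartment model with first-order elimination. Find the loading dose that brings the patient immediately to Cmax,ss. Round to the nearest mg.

f = (1/2)^(52/35) ≈ 0.357072; accumulation ratio R = 1/(1−f) ≈ 1.55538.
Loading dose to hit Cmax,ss on first dose: D_load = D_maint·R ≈ 2428 × 1.55538 ≈ 3776.46 mg.

3776 mg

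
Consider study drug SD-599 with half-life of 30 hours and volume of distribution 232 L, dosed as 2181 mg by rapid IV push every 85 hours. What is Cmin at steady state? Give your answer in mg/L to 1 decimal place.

τ/t½ = 85/30 ≈ 2.8333, so fraction remaining f = (1/2)^(85/30) ≈ 0.1403.
Single-dose peak C₀ = D/Vd = 2181/232 ≈ 9.401 mg/L.
Steady-state trough Cmin,ss = C₀·f/(1−f) ≈ 9.401 × 0.1403/0.8597 ≈ 1.534 mg/L.

1.5 mg/L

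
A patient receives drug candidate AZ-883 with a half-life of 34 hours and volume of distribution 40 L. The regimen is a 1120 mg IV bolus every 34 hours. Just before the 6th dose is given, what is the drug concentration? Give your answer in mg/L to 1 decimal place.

f = (1/2)^(τ/t½) = (1/2)^(34/34) ≈ 0.5000.
C₀ = D/Vd = 1120/40 ≈ 28.000 mg/L.
Before the 6th dose, 5 doses have been given. Superposition: Cmin = C₀·(f + f² + … + f^5).
≈ 28.000 × (0.5000 + 0.2500 + 0.1250 + 0.0625 + 0.0313) ≈ 28.000 × 0.9688 ≈ 27.126 mg/L.

27.1 mg/L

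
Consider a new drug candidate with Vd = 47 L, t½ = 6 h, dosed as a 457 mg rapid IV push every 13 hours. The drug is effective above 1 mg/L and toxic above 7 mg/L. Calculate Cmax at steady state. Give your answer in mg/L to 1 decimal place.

k = ln2/t½ = ln2/6 ≈ 0.115525 h⁻¹; fraction remaining f = e^(−kτ) = e^(−0.115525×13) ≈ 0.2227.
At steady state, accumulation factor R = 1/(1 − e^(−kτ)) ≈ 1.2865.
Each bolus raises the concentration by D/Vd = 457/47 ≈ 9.723 mg/L.
Steady-state peak Cmax,ss = C₀·R ≈ 9.723 × 1.2865 ≈ 12.509 mg/L.
Peak 12.5 mg/L vs MTC 7 mg/L: exceeds toxic threshold.

12.5 mg/L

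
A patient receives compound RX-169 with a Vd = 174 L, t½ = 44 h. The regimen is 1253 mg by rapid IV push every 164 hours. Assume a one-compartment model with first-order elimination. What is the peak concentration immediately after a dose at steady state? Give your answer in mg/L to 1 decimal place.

7.8 mg/L

τ/t½ = 164/44 ≈ 3.7273, so fraction remaining f = (1/2)^(164/44) ≈ 0.0755.
Accumulation ratio R = 1/(1 − f) ≈ 1/0.9245 ≈ 1.0817.
Each bolus raises the concentration by D/Vd = 1253/174 ≈ 7.201 mg/L.
Steady-state peak Cmax,ss = C₀·R ≈ 7.201 × 1.0817 ≈ 7.789 mg/L.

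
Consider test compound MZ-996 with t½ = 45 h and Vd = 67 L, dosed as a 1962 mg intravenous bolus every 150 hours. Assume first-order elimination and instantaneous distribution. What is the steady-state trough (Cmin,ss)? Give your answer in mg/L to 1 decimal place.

3.2 mg/L

k = ln2/t½ = ln2/45 ≈ 0.015403 h⁻¹; fraction remaining f = e^(−kτ) = e^(−0.015403×150) ≈ 0.0992.
Single-dose peak C₀ = D/Vd = 1962/67 ≈ 29.284 mg/L.
Steady-state trough Cmin,ss = C₀·f/(1−f) ≈ 29.284 × 0.0992/0.9008 ≈ 3.225 mg/L.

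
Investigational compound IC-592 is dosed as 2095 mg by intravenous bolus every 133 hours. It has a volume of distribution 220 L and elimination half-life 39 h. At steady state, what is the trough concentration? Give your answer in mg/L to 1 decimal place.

1.0 mg/L

k = ln2/t½ = ln2/39 ≈ 0.017773 h⁻¹; fraction remaining f = e^(−kτ) = e^(−0.017773×133) ≈ 0.0941.
Accumulation ratio R = 1/(1 − f) ≈ 1/0.9059 ≈ 1.1039.
Each bolus raises the concentration by D/Vd = 2095/220 ≈ 9.523 mg/L.
Cmax,ss = C₀/(1 − f) ≈ 9.523/0.9059 ≈ 10.512 mg/L.
One interval later, Cmin,ss = Cmax,ss·e^(−kτ) ≈ 10.512 × 0.0941 ≈ 0.989 mg/L.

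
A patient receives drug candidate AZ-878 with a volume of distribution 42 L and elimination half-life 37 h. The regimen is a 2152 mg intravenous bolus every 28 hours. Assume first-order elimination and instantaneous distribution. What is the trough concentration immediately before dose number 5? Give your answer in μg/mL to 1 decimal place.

f = (1/2)^(τ/t½) = (1/2)^(28/37) ≈ 0.5918.
C₀ = D/Vd = 2152/42 ≈ 51.238 μg/mL.
Before the 5th dose, 4 doses have been given. Superposition: Cmin = C₀·(f + f² + … + f^4).
≈ 51.238 × (0.5918 + 0.3502 + 0.2073 + 0.1227) ≈ 51.238 × 1.2720 ≈ 65.175 μg/mL.

65.2 μg/mL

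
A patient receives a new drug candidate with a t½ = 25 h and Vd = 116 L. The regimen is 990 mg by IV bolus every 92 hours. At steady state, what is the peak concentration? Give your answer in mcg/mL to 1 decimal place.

9.3 mcg/mL

τ/t½ = 92/25 ≈ 3.68, so fraction remaining f = (1/2)^(92/25) ≈ 0.0780.
At steady state, accumulation factor R = 1/(1 − e^(−kτ)) ≈ 1.0846.
Single-dose peak C₀ = D/Vd = 990/116 ≈ 8.534 mcg/mL.
Steady-state peak Cmax,ss = C₀·R ≈ 8.534 × 1.0846 ≈ 9.256 mcg/mL.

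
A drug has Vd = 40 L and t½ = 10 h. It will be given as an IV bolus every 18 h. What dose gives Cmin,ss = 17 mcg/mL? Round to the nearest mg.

1688 mg

τ/t½ = 18/10 ≈ 1.8, so f = (1/2)^(18/10) ≈ 0.287175.
Cmin,ss = (D/Vd)·f/(1−f), so D = Cmin,ss·Vd·(1−f)/f.
D = 17 × 40 × (1−f)/f ≈ 17 × 40 × 2.48220 ≈ 1687.90 mg.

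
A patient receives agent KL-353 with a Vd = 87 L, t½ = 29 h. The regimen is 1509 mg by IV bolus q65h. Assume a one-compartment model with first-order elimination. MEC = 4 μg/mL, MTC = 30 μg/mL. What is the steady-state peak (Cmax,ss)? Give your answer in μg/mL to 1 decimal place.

Over one 65-h interval, 65/29 ≈ 2.2414 half-lives elapse, leaving f ≈ 0.2115 of each dose.
At steady state, accumulation factor R = 1/(1 − e^(−kτ)) ≈ 1.2682.
Each bolus raises the concentration by D/Vd = 1509/87 ≈ 17.345 μg/mL.
Steady-state peak Cmax,ss = C₀·R ≈ 17.345 × 1.2682 ≈ 21.997 μg/mL.
Peak 22.0 μg/mL vs MTC 30 μg/mL: below toxic threshold.

22.0 μg/mL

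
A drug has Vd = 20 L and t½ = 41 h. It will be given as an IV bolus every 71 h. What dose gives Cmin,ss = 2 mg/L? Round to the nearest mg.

τ/t½ = 71/41 ≈ 1.7317, so f = (1/2)^(71/41) ≈ 0.301095.
Cmin,ss = (D/Vd)·f/(1−f), so D = Cmin,ss·Vd·(1−f)/f.
D = 2 × 20 × (1−f)/f ≈ 2 × 20 × 2.32121 ≈ 92.85 mg.

93 mg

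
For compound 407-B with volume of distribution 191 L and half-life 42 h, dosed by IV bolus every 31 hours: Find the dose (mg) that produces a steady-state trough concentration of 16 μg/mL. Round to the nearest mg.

2041 mg

τ/t½ = 31/42 ≈ 0.7381, so f = (1/2)^(31/42) ≈ 0.599530.
Cmin,ss = (D/Vd)·f/(1−f), so D = Cmin,ss·Vd·(1−f)/f.
D = 16 × 191 × (1−f)/f ≈ 16 × 191 × 0.66797 ≈ 2041.32 mg.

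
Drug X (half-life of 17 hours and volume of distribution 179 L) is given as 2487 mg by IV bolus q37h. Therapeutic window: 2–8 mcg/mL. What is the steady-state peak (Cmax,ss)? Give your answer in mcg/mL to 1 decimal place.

τ/t½ = 37/17 ≈ 2.1765, so fraction remaining f = (1/2)^(37/17) ≈ 0.2212.
At steady state, accumulation factor R = 1/(1 − e^(−kτ)) ≈ 1.2840.
Each bolus raises the concentration by D/Vd = 2487/179 ≈ 13.894 mcg/mL.
Cmax,ss = C₀/(1 − f) ≈ 13.894/0.7788 ≈ 17.840 mcg/mL.
Peak 17.8 mcg/mL vs MTC 8 mcg/mL: exceeds toxic threshold.

17.8 mcg/mL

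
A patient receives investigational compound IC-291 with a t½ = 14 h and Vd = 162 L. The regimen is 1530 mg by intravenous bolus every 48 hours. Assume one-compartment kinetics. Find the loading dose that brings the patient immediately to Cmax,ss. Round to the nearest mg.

f = (1/2)^(48/14) ≈ 0.092875; accumulation ratio R = 1/(1−f) ≈ 1.10238.
Loading dose to hit Cmax,ss on first dose: D_load = D_maint·R ≈ 1530 × 1.10238 ≈ 1686.64 mg.

1687 mg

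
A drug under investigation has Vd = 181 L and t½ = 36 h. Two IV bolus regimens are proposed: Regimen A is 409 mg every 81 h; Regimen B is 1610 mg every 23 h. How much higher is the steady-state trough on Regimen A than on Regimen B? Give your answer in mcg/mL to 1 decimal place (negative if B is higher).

Regimen A: f = (1/2)^(81/36) ≈ 0.2102; Cmin,ss = (409/181)·f/(1−f) ≈ 0.601 mcg/mL.
Regimen B: f = (1/2)^(23/36) ≈ 0.6422; Cmin,ss = (1610/181)·f/(1−f) ≈ 15.965 mcg/mL.
Difference ≈ 0.601 − 15.965 ≈ -15.364 mcg/mL.

-15.4 mcg/mL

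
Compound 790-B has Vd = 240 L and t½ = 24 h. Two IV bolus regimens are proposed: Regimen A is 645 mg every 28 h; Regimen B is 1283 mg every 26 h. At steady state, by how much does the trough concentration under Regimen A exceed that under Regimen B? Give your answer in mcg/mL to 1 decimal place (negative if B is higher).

Regimen A: f = (1/2)^(28/24) ≈ 0.4454; Cmin,ss = (645/240)·f/(1−f) ≈ 2.158 mcg/mL.
Regimen B: f = (1/2)^(26/24) ≈ 0.4719; Cmin,ss = (1283/240)·f/(1−f) ≈ 4.777 mcg/mL.
Difference ≈ 2.158 − 4.777 ≈ -2.619 mcg/mL.

-2.6 mcg/mL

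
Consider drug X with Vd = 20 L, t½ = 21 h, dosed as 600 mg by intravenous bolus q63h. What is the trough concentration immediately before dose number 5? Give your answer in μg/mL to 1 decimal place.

4.3 μg/mL

f = (1/2)^(τ/t½) = (1/2)^(63/21) ≈ 0.1250.
C₀ = D/Vd = 600/20 ≈ 30.000 μg/mL.
Before the 5th dose, 4 doses have been given. Superposition: Cmin = C₀·(f + f² + … + f^4).
≈ 30.000 × (0.1250 + 0.0156 + 0.0020 + 0.0002) ≈ 30.000 × 0.1428 ≈ 4.284 μg/mL.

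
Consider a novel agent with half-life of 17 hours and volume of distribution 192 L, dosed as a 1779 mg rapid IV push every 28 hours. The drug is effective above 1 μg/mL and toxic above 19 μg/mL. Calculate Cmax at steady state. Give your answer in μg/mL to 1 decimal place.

13.6 μg/mL

τ/t½ = 28/17 ≈ 1.6471, so fraction remaining f = (1/2)^(28/17) ≈ 0.3193.
At steady state, accumulation factor R = 1/(1 − e^(−kτ)) ≈ 1.4691.
Single-dose peak C₀ = D/Vd = 1779/192 ≈ 9.266 μg/mL.
Cmax,ss = C₀/(1 − f) ≈ 9.266/0.6807 ≈ 13.612 μg/mL.
Peak 13.6 μg/mL vs MTC 19 μg/mL: below toxic threshold.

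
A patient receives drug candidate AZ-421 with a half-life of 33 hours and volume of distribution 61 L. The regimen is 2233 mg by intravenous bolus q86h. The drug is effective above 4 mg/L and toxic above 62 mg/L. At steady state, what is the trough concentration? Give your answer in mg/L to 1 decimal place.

Over one 86-h interval, 86/33 ≈ 2.6061 half-lives elapse, leaving f ≈ 0.1642 of each dose.
Each bolus raises the concentration by D/Vd = 2233/61 ≈ 36.607 mg/L.
Steady-state trough Cmin,ss = C₀·f/(1−f) ≈ 36.607 × 0.1642/0.8358 ≈ 7.192 mg/L.
Trough 7.2 mg/L vs MEC 4 mg/L: adequate.

7.2 mg/L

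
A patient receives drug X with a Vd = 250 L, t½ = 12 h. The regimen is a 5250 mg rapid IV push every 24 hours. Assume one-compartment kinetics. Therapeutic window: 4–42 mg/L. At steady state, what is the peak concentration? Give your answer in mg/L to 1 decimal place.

28.0 mg/L

τ = 24 h = 2 half-lives, so f = (1/2)^2 = 0.25.
At steady state, R = 1/(1 − 0.25) = 4/3.
Single-dose peak C₀ = D/Vd = 5250/250 = 21 mg/L.
Steady-state peak Cmax,ss = C₀·R = 21 × 4/3 ≈ 28.000 mg/L.
Peak 28.0 mg/L vs MTC 42 mg/L: below toxic threshold.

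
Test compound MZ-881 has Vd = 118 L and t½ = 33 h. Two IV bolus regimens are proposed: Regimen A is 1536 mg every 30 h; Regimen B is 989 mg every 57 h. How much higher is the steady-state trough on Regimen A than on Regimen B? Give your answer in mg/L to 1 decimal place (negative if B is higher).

Regimen A: f = (1/2)^(30/33) ≈ 0.5325; Cmin,ss = (1536/118)·f/(1−f) ≈ 14.827 mg/L.
Regimen B: f = (1/2)^(57/33) ≈ 0.3020; Cmin,ss = (989/118)·f/(1−f) ≈ 3.626 mg/L.
Difference ≈ 14.827 − 3.626 ≈ 11.201 mg/L.

11.2 mg/L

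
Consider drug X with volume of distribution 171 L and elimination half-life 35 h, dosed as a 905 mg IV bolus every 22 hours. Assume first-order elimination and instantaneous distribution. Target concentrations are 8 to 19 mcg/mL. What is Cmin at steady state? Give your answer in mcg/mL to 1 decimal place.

τ/t½ = 22/35 ≈ 0.62857, so fraction remaining f = (1/2)^(22/35) ≈ 0.6468.
Each bolus raises the concentration by D/Vd = 905/171 ≈ 5.292 mcg/mL.
Steady-state trough Cmin,ss = C₀·f/(1−f) ≈ 5.292 × 0.6468/0.3532 ≈ 9.691 mcg/mL.
Trough 9.7 mcg/mL vs MEC 8 mcg/mL: adequate.

9.7 mcg/mL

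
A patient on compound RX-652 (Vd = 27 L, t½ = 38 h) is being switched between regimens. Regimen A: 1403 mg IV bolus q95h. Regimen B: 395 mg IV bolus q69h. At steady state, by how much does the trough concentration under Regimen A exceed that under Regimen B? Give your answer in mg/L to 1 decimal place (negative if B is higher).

Regimen A: f = (1/2)^(95/38) ≈ 0.1768; Cmin,ss = (1403/27)·f/(1−f) ≈ 11.160 mg/L.
Regimen B: f = (1/2)^(69/38) ≈ 0.2840; Cmin,ss = (395/27)·f/(1−f) ≈ 5.803 mg/L.
Difference ≈ 11.160 − 5.803 ≈ 5.357 mg/L.

5.4 mg/L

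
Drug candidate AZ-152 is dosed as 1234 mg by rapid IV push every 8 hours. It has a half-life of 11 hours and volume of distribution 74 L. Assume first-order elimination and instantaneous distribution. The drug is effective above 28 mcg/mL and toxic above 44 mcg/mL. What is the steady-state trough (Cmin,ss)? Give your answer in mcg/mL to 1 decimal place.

Over one 8-h interval, 8/11 ≈ 0.72727 half-lives elapse, leaving f ≈ 0.6040 of each dose.
Single-dose peak C₀ = D/Vd = 1234/74 ≈ 16.676 mcg/mL.
Steady-state trough Cmin,ss = C₀·f/(1−f) ≈ 16.676 × 0.6040/0.3960 ≈ 25.435 mcg/mL.
Trough 25.4 mcg/mL vs MEC 28 mcg/mL: subtherapeutic.

25.4 mcg/mL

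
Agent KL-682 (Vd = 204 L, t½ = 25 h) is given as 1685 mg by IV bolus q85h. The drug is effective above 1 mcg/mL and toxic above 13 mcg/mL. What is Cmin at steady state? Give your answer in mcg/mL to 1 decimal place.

0.9 mcg/mL

τ/t½ = 85/25 ≈ 3.4, so fraction remaining f = (1/2)^(85/25) ≈ 0.0947.
At steady state, accumulation factor R = 1/(1 − e^(−kτ)) ≈ 1.1046.
Single-dose peak C₀ = D/Vd = 1685/204 ≈ 8.260 mcg/mL.
Steady-state peak Cmax,ss = C₀·R ≈ 8.260 × 1.1046 ≈ 9.124 mcg/mL.
One interval later, Cmin,ss = Cmax,ss·e^(−kτ) ≈ 9.124 × 0.0947 ≈ 0.864 mcg/mL.
Trough 0.9 mcg/mL vs MEC 1 mcg/mL: subtherapeutic.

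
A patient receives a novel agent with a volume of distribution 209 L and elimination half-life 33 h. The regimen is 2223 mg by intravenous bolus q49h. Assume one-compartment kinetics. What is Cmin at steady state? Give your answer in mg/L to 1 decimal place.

5.9 mg/L

k = ln2/t½ = ln2/33 ≈ 0.021004 h⁻¹; fraction remaining f = e^(−kτ) = e^(−0.021004×49) ≈ 0.3573.
Accumulation ratio R = 1/(1 − f) ≈ 1/0.6427 ≈ 1.5559.
Each bolus raises the concentration by D/Vd = 2223/209 ≈ 10.636 mg/L.
Steady-state peak Cmax,ss = C₀·R ≈ 10.636 × 1.5559 ≈ 16.549 mg/L.
Steady-state trough Cmin,ss = Cmax,ss·f ≈ 16.549 × 0.3573 ≈ 5.913 mg/L.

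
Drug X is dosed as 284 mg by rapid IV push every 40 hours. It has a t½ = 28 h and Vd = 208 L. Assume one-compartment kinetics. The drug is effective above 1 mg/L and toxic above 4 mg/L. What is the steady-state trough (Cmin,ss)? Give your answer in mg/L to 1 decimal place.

0.8 mg/L

τ/t½ = 40/28 ≈ 1.4286, so fraction remaining f = (1/2)^(40/28) ≈ 0.3715.
Single-dose peak C₀ = D/Vd = 284/208 ≈ 1.365 mg/L.
Steady-state trough Cmin,ss = C₀·f/(1−f) ≈ 1.365 × 0.3715/0.6285 ≈ 0.807 mg/L.
Trough 0.8 mg/L vs MEC 1 mg/L: subtherapeutic.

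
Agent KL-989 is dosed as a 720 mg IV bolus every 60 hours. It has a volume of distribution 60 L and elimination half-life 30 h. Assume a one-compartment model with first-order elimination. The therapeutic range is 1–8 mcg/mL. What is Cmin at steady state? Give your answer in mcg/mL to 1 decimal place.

The dosing interval is 2 half-lives, so f = 2^(−2) = 0.25.
At steady state, R = 1/(1 − 0.25) = 4/3.
Single-dose peak C₀ = D/Vd = 720/60 = 12 mcg/mL.
Steady-state peak Cmax,ss = C₀·R = 12 × 4/3 ≈ 16.000 mcg/mL.
Steady-state trough Cmin,ss = Cmax,ss·f ≈ 16.000 × 0.25 ≈ 4.000 mcg/mL.
Trough 4.0 mcg/mL vs MEC 1 mcg/mL: adequate.

4.0 mcg/mL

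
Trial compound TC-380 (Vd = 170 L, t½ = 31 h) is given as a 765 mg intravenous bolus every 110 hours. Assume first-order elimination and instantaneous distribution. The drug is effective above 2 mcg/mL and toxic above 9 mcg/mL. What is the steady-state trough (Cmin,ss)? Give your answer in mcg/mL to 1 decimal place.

0.4 mcg/mL

τ/t½ = 110/31 ≈ 3.5484, so fraction remaining f = (1/2)^(110/31) ≈ 0.0855.
Each bolus raises the concentration by D/Vd = 765/170 ≈ 4.500 mcg/mL.
Steady-state trough Cmin,ss = C₀·f/(1−f) ≈ 4.500 × 0.0855/0.9145 ≈ 0.421 mcg/mL.
Trough 0.4 mcg/mL vs MEC 2 mcg/mL: subtherapeutic.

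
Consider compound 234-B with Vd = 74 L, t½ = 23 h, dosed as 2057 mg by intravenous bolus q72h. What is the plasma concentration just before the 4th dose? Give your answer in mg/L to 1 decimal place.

f = (1/2)^(τ/t½) = (1/2)^(72/23) ≈ 0.1142.
C₀ = D/Vd = 2057/74 ≈ 27.797 mg/L.
Before the 4th dose, 3 doses have been given. Superposition: Cmin = C₀·(f + f² + … + f^3).
≈ 27.797 × (0.1142 + 0.0130 + 0.0015) ≈ 27.797 × 0.1287 ≈ 3.577 mg/L.

3.6 mg/L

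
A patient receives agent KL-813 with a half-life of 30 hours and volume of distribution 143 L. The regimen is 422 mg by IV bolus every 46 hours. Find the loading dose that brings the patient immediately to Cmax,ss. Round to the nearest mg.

f = (1/2)^(46/30) ≈ 0.345478; accumulation ratio R = 1/(1−f) ≈ 1.52783.
Loading dose to hit Cmax,ss on first dose: D_load = D_maint·R ≈ 422 × 1.52783 ≈ 644.74 mg.

645 mg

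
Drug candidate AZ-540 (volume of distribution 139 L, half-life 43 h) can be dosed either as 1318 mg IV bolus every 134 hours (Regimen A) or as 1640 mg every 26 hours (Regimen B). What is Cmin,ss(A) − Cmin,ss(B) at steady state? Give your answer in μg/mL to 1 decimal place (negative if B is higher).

Regimen A: f = (1/2)^(134/43) ≈ 0.1153; Cmin,ss = (1318/139)·f/(1−f) ≈ 1.236 μg/mL.
Regimen B: f = (1/2)^(26/43) ≈ 0.6576; Cmin,ss = (1640/139)·f/(1−f) ≈ 22.660 μg/mL.
Difference ≈ 1.236 − 22.660 ≈ -21.424 μg/mL.

-21.4 μg/mL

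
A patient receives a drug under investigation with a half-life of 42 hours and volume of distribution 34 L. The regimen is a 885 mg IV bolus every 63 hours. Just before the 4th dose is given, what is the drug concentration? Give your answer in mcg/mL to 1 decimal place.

f = (1/2)^(τ/t½) = (1/2)^(63/42) ≈ 0.3536.
C₀ = D/Vd = 885/34 ≈ 26.029 mcg/mL.
Before the 4th dose, 3 doses have been given. Superposition: Cmin = C₀·(f + f² + … + f^3).
≈ 26.029 × (0.3536 + 0.1250 + 0.0442) ≈ 26.029 × 0.5228 ≈ 13.608 mcg/mL.

13.6 mcg/mL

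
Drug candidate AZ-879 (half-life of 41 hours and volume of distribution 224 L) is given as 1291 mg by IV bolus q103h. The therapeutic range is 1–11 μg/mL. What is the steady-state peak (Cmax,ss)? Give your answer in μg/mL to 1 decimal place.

7.0 μg/mL

k = ln2/t½ = ln2/41 ≈ 0.016906 h⁻¹; fraction remaining f = e^(−kτ) = e^(−0.016906×103) ≈ 0.1753.
Accumulation ratio R = 1/(1 − f) ≈ 1/0.8247 ≈ 1.2126.
Single-dose peak C₀ = D/Vd = 1291/224 ≈ 5.763 μg/mL.
Steady-state peak Cmax,ss = C₀·R ≈ 5.763 × 1.2126 ≈ 6.988 μg/mL.
Peak 7.0 μg/mL vs MTC 11 μg/mL: below toxic threshold.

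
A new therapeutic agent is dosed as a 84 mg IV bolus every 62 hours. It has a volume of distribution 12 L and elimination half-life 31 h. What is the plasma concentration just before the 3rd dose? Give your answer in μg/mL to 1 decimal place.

f = (1/2)^(τ/t½) = (1/2)^(62/31) ≈ 0.2500.
C₀ = D/Vd = 84/12 ≈ 7.000 μg/mL.
Before the 3rd dose, 2 doses have been given. Superposition: Cmin = C₀·(f + f²).
≈ 7.000 × (0.2500 + 0.0625) ≈ 7.000 × 0.3125 ≈ 2.188 μg/mL.

2.2 μg/mL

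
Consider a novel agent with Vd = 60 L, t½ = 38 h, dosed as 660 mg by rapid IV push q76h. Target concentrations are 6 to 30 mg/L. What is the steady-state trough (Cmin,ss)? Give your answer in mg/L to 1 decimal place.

3.7 mg/L

The dosing interval is 2 half-lives, so f = 2^(−2) = 0.25.
Accumulation ratio R = 1/(1 − f) = 1/0.75 = 4/3.
Single-dose peak C₀ = D/Vd = 660/60 = 11 mg/L.
Steady-state peak Cmax,ss = C₀·R = 11 × 4/3 ≈ 14.667 mg/L.
Steady-state trough Cmin,ss = Cmax,ss·f ≈ 14.667 × 0.25 ≈ 3.667 mg/L.
Trough 3.7 mg/L vs MEC 6 mg/L: subtherapeutic.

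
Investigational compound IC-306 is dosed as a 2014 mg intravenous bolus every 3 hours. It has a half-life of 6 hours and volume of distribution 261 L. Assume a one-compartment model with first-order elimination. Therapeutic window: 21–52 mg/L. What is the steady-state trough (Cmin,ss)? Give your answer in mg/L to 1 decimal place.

τ/t½ = 3/6 ≈ 0.5, so fraction remaining f = (1/2)^(3/6) ≈ 0.7071.
At steady state, accumulation factor R = 1/(1 − e^(−kτ)) ≈ 3.4141.
Each bolus raises the concentration by D/Vd = 2014/261 ≈ 7.716 mg/L.
Cmax,ss = C₀/(1 − f) ≈ 7.716/0.2929 ≈ 26.343 mg/L.
One interval later, Cmin,ss = Cmax,ss·e^(−kτ) ≈ 26.343 × 0.7071 ≈ 18.627 mg/L.
Trough 18.6 mg/L vs MEC 21 mg/L: subtherapeutic.

18.6 mg/L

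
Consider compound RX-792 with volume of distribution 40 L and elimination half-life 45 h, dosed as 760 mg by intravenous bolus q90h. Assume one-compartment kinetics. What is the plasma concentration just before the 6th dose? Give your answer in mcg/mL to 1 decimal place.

f = (1/2)^(τ/t½) = (1/2)^(90/45) ≈ 0.2500.
C₀ = D/Vd = 760/40 ≈ 19.000 mcg/mL.
Before the 6th dose, 5 doses have been given. Superposition: Cmin = C₀·(f + f² + … + f^5).
≈ 19.000 × (0.2500 + 0.0625 + 0.0156 + 0.0039 + 0.0010) ≈ 19.000 × 0.3330 ≈ 6.327 mcg/mL.

6.3 mcg/mL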